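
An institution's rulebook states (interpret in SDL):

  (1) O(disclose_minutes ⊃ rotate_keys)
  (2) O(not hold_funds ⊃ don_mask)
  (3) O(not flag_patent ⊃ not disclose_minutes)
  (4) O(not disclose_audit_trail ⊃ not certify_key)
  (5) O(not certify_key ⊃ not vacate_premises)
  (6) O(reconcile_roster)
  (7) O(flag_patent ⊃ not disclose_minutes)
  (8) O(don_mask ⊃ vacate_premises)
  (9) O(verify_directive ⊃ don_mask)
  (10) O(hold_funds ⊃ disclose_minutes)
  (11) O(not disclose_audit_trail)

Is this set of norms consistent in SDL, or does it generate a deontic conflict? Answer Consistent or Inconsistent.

Inconsistent

Premises 7 and 3 cover both cases: O(flag_patent ⊃ not disclose_minutes) and O(not flag_patent ⊃ not disclose_minutes). Since flag_patent ∨ not flag_patent is a tautology, O(not disclose_minutes) follows.
Premise 10, O(hold_funds ⊃ disclose_minutes), contraposes to O(not disclose_minutes ⊃ not hold_funds); with O(not disclose_minutes) we get O(not hold_funds).
Premise 2 is O(not hold_funds ⊃ don_mask); since O(not hold_funds), deontic closure gives O(don_mask).
Applying K to premise 8 (O(don_mask ⊃ vacate_premises)) and O(don_mask) yields O(vacate_premises).
Premise 5 is O(not certify_key ⊃ not vacate_premises); contrapositively O(vacate_premises ⊃ certify_key). Since O(vacate_premises) holds, K gives O(certify_key).
Premise 4 is O(not disclose_audit_trail ⊃ not certify_key); contrapositively O(certify_key ⊃ disclose_audit_trail). Since O(certify_key) holds, K gives O(disclose_audit_trail).
Yet premise 11 states O(not disclose_audit_trail).
We now have both O(disclose_audit_trail) and O(not disclose_audit_trail) — disclose_audit_trail is simultaneously obligatory and forbidden, violating the D-axiom.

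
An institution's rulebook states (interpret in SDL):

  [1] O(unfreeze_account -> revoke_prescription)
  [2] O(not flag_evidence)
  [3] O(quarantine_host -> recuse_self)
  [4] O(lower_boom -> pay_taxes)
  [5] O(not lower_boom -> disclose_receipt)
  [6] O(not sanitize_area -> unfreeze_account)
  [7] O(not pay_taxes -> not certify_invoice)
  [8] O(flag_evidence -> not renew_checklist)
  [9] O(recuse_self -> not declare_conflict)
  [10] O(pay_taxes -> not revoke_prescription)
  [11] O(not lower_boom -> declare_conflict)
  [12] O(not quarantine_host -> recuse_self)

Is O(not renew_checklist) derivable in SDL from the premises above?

No

Premise 8 is O(flag_evidence -> not renew_checklist), but O(flag_evidence) is not derivable from the premises, so it does not yield O(not renew_checklist).
No other premise forces O(not renew_checklist). An ideal world satisfying every premise can still have not renew_checklist false, so O(not renew_checklist) is not derivable.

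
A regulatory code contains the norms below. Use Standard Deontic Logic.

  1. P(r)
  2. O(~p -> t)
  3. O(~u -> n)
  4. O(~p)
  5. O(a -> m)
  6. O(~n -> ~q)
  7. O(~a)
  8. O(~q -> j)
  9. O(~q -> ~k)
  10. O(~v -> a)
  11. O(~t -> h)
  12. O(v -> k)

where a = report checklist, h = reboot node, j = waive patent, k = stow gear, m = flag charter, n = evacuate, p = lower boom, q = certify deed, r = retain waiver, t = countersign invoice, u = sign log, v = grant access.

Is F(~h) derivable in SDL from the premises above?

Premise 11 is O(~t -> h), but O(~t) is not derivable from the premises, so it does not yield O(h).
No other premise forces O(h). An ideal world satisfying every premise can still have ~h true, so F(~h) is not derivable.

No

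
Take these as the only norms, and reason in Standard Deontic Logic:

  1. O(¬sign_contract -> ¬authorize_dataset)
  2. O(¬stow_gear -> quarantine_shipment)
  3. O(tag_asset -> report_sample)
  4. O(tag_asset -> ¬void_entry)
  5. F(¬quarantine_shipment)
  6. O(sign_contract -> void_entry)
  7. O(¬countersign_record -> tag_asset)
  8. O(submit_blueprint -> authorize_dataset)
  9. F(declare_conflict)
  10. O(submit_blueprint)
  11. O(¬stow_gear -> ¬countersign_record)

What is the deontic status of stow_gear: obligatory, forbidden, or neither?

From premise 10 we have O(submit_blueprint).
Applying K to premise 8 (O(submit_blueprint -> authorize_dataset)) and O(submit_blueprint) yields O(authorize_dataset).
Premise 1 is O(¬sign_contract -> ¬authorize_dataset); contrapositively O(authorize_dataset -> sign_contract). Since O(authorize_dataset) holds, K gives O(sign_contract).
With premise 6, O(sign_contract -> void_entry), the K-axiom yields O(void_entry).
Premise 4, O(tag_asset -> ¬void_entry), contraposes to O(void_entry -> ¬tag_asset); with O(void_entry) we get O(¬tag_asset).
The contrapositive of premise 7 (O(¬countersign_record -> tag_asset)) is O(¬tag_asset -> countersign_record), and O(¬tag_asset) is already established, so O(countersign_record).
Premise 11 is O(¬stow_gear -> ¬countersign_record); contrapositively O(countersign_record -> stow_gear). Since O(countersign_record) holds, K gives O(stow_gear).
Premises 2, 3, 5, 9 do not contribute to this derivation.
Hence stow_gear is obligatory.

Obligatory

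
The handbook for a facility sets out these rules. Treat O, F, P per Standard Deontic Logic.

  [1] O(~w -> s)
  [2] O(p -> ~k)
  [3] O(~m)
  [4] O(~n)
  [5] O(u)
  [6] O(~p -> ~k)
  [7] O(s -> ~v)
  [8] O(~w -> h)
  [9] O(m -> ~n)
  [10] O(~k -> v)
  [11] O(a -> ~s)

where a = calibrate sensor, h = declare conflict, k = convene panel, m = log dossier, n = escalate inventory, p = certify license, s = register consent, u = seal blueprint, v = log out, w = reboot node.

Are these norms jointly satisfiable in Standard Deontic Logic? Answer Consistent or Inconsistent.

Consistent

Premise 9 is O(m -> ~n); even if O(~n) held, inferring O(m) would be affirming the consequent — invalid.
So O(m) is not derivable, and the apparent clash with O(~m) does not arise.
A world satisfying every obligation exists (e.g. a=false, h=false, k=false, m=false, n=false, p=false, s=false, u=true, v=true, w=true); no atom is both obligatory and forbidden, so the set is consistent.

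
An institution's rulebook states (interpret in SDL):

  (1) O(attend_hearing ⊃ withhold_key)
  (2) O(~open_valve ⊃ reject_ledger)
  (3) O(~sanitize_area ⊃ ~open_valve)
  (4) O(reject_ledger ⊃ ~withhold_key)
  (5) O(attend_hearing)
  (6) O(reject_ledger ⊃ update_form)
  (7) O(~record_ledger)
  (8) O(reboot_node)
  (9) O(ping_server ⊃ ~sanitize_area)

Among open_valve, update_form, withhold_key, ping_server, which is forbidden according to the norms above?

From premise 5 we have O(attend_hearing).
With premise 1, O(attend_hearing ⊃ withhold_key), the K-axiom yields O(withhold_key).
Premise 4, O(reject_ledger ⊃ ~withhold_key), contraposes to O(withhold_key ⊃ ~reject_ledger); with O(withhold_key) we get O(~reject_ledger).
Premise 2 is O(~open_valve ⊃ reject_ledger); contrapositively O(~reject_ledger ⊃ open_valve). Since O(~reject_ledger) holds, K gives O(open_valve).
The contrapositive of premise 3 (O(~sanitize_area ⊃ ~open_valve)) is O(open_valve ⊃ sanitize_area), and O(open_valve) is already established, so O(sanitize_area).
Premise 9 is O(ping_server ⊃ ~sanitize_area); contrapositively O(sanitize_area ⊃ ~ping_server). Since O(sanitize_area) holds, K gives O(~ping_server).
So O(~ping_server) holds, i.e. ping_server is forbidden. None of the other listed options is forbidden under the premises.

ping_server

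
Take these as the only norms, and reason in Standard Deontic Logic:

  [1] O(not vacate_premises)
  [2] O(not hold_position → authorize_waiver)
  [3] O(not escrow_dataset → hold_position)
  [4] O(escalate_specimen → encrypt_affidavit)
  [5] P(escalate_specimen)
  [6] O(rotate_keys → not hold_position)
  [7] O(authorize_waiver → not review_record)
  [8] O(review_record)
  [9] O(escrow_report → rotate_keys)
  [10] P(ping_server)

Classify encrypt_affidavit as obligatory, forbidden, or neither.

Premise 4 is O(escalate_specimen → encrypt_affidavit), but O(escalate_specimen) is not derivable from the premises (the permission P(escalate_specimen) asserts only not O(not escalate_specimen), not O(escalate_specimen)), so it does not yield O(encrypt_affidavit).
No premise or chain of K-axiom applications forces O(encrypt_affidavit), and none forces O(not encrypt_affidavit). So encrypt_affidavit is neither obligatory nor forbidden under these norms.

Neither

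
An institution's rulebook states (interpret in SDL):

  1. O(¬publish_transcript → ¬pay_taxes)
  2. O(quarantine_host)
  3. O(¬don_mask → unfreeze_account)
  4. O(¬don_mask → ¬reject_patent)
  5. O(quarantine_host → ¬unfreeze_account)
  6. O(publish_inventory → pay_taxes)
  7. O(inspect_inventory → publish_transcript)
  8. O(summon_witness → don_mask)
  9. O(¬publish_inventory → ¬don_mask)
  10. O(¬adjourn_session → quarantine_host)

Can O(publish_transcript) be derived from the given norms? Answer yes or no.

Premise 2 states O(quarantine_host) outright.
With premise 5, O(quarantine_host → ¬unfreeze_account), the K-axiom yields O(¬unfreeze_account).
Premise 3, O(¬don_mask → unfreeze_account), contraposes to O(¬unfreeze_account → don_mask); with O(¬unfreeze_account) we get O(don_mask).
The contrapositive of premise 9 (O(¬publish_inventory → ¬don_mask)) is O(don_mask → publish_inventory), and O(don_mask) is already established, so O(publish_inventory).
With premise 6, O(publish_inventory → pay_taxes), the K-axiom yields O(pay_taxes).
Premise 1 is O(¬publish_transcript → ¬pay_taxes); contrapositively O(pay_taxes → publish_transcript). Since O(pay_taxes) holds, K gives O(publish_transcript).
Premises 4, 7, 8, 10 do not contribute to this derivation.
So O(publish_transcript) follows.

Yes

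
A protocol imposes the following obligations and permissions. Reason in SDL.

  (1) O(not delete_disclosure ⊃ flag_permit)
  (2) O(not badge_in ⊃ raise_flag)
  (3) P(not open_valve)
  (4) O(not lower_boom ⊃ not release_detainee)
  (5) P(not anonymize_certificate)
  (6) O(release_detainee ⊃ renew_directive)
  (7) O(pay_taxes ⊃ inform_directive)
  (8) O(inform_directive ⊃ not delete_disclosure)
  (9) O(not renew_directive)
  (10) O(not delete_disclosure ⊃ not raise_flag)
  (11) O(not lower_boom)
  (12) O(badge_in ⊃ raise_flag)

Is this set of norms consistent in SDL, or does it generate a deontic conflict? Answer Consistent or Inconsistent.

Premise 6 is O(release_detainee ⊃ renew_directive), but O(release_detainee) is not derivable from the premises, so it does not yield O(renew_directive).
So O(renew_directive) is not derivable, and the apparent clash with O(not renew_directive) does not arise.
A world satisfying every obligation exists (e.g. anonymize_certificate=false, badge_in=false, delete_disclosure=true, flag_permit=false, inform_directive=false, lower_boom=false, open_valve=false, pay_taxes=false, raise_flag=true, release_detainee=false, renew_directive=false); no atom is both obligatory and forbidden, so the set is consistent.

Consistent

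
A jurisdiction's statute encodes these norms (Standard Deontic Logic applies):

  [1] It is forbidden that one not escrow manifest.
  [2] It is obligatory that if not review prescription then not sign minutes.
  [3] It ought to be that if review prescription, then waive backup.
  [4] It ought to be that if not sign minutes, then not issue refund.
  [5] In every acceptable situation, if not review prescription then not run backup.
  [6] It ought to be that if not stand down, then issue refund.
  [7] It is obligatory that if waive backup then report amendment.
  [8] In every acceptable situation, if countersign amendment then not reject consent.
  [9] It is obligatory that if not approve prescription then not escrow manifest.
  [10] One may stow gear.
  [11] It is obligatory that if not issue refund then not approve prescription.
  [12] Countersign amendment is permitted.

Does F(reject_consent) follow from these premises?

Premise 8 is O(countersign_amendment → ¬reject_consent), but O(countersign_amendment) is not derivable from the premises (the permission P(countersign_amendment) asserts only ¬O(¬countersign_amendment), not O(countersign_amendment)), so it does not yield O(¬reject_consent).
No other premise forces O(¬reject_consent). An ideal world satisfying every premise can still have reject_consent true, so F(reject_consent) is not derivable.

No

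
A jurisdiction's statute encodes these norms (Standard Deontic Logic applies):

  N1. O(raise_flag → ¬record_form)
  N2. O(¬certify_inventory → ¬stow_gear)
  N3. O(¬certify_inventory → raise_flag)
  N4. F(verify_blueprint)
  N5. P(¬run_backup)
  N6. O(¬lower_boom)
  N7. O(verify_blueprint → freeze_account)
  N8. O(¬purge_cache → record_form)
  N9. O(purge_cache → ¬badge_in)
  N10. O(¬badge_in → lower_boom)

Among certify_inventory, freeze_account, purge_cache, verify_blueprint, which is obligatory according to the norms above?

From premise 6 we have O(¬lower_boom).
Premise 10 is O(¬badge_in → lower_boom); contrapositively O(¬lower_boom → badge_in). Since O(¬lower_boom) holds, K gives O(badge_in).
Premise 9, O(purge_cache → ¬badge_in), contraposes to O(badge_in → ¬purge_cache); with O(badge_in) we get O(¬purge_cache).
With premise 8, O(¬purge_cache → record_form), the K-axiom yields O(record_form).
Premise 1, O(raise_flag → ¬record_form), contraposes to O(record_form → ¬raise_flag); with O(record_form) we get O(¬raise_flag).
The contrapositive of premise 3 (O(¬certify_inventory → raise_flag)) is O(¬raise_flag → certify_inventory), and O(¬raise_flag) is already established, so O(certify_inventory).
So O(certify_inventory) holds — certify_inventory is obligatory. None of the other listed options is made obligatory by any chain of premises.

certify_inventory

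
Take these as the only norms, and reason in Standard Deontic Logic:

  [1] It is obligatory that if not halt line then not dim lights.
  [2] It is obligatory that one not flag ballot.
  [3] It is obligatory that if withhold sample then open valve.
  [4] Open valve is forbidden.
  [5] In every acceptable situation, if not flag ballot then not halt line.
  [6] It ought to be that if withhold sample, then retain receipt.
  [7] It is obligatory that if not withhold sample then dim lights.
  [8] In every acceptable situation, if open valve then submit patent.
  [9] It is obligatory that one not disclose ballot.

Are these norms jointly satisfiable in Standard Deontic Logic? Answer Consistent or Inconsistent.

Premise 4 is F(open_valve), i.e. O(¬open_valve).
Premise 3, O(withhold_sample → open_valve), contraposes to O(¬open_valve → ¬withhold_sample); with O(¬open_valve) we get O(¬withhold_sample).
Applying K to premise 7 (O(¬withhold_sample → dim_lights)) and O(¬withhold_sample) yields O(dim_lights).
Premise 1 is O(¬halt_line → ¬dim_lights); contrapositively O(dim_lights → halt_line). Since O(dim_lights) holds, K gives O(halt_line).
Premise 5, O(¬flag_ballot → ¬halt_line), contraposes to O(halt_line → flag_ballot); with O(halt_line) we get O(flag_ballot).
However, premise 2 gives O(¬flag_ballot).
We now have both O(flag_ballot) and O(¬flag_ballot) — flag_ballot is simultaneously obligatory and forbidden, violating the D-axiom.

Inconsistent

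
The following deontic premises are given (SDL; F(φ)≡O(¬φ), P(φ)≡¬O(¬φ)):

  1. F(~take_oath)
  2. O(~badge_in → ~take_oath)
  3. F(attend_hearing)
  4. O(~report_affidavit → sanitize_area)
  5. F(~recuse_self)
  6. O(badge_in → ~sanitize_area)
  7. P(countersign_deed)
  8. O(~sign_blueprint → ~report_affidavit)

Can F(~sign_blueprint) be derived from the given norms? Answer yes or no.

Premise 1 is F(~take_oath), i.e. O(take_oath).
Premise 2 is O(~badge_in → ~take_oath); contrapositively O(take_oath → badge_in). Since O(take_oath) holds, K gives O(badge_in).
With premise 6, O(badge_in → ~sanitize_area), the K-axiom yields O(~sanitize_area).
The contrapositive of premise 4 (O(~report_affidavit → sanitize_area)) is O(~sanitize_area → report_affidavit), and O(~sanitize_area) is already established, so O(report_affidavit).
Premise 8 is O(~sign_blueprint → ~report_affidavit); contrapositively O(report_affidavit → sign_blueprint). Since O(report_affidavit) holds, K gives O(sign_blueprint).
Premises 3, 5, 7 do not contribute to this derivation.
So O(sign_blueprint) holds, i.e. F(~sign_blueprint). The claim follows.

Yes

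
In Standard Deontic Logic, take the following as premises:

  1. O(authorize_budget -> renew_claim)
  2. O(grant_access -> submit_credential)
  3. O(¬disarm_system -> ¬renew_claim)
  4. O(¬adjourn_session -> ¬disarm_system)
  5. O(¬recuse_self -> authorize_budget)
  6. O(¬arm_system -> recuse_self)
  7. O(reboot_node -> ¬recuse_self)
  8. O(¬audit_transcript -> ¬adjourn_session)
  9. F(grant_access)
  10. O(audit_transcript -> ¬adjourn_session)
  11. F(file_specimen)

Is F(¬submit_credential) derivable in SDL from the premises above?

Premise 2 is O(grant_access -> submit_credential), but O(grant_access) is not derivable from the premises, so it does not yield O(submit_credential).
No other premise forces O(submit_credential). An ideal world satisfying every premise can still have ¬submit_credential true, so F(¬submit_credential) is not derivable.

No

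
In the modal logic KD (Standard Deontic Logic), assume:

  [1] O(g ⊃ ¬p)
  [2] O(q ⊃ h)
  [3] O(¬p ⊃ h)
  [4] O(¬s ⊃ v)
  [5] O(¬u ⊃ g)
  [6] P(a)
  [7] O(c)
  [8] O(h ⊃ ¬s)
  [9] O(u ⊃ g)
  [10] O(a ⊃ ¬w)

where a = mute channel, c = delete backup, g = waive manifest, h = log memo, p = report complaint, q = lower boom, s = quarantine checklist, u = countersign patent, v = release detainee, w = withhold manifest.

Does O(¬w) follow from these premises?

Premise 10 is O(a ⊃ ¬w), but O(a) is not derivable from the premises (the permission P(a) asserts only ¬O(¬a), not O(a)), so it does not yield O(¬w).
No other premise forces O(¬w). An ideal world satisfying every premise can still have ¬w false, so O(¬w) is not derivable.

No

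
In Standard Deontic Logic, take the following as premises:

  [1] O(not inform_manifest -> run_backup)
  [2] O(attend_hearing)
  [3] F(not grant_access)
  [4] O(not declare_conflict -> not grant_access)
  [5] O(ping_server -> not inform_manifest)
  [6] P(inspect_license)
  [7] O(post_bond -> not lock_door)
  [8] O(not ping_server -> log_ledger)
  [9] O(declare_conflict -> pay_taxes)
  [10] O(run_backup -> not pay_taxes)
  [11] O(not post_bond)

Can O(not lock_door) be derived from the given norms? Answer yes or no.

No

Premise 7 is O(post_bond -> not lock_door), but O(post_bond) is not derivable from the premises, so it does not yield O(not lock_door).
No other premise forces O(not lock_door). An ideal world satisfying every premise can still have not lock_door false, so O(not lock_door) is not derivable.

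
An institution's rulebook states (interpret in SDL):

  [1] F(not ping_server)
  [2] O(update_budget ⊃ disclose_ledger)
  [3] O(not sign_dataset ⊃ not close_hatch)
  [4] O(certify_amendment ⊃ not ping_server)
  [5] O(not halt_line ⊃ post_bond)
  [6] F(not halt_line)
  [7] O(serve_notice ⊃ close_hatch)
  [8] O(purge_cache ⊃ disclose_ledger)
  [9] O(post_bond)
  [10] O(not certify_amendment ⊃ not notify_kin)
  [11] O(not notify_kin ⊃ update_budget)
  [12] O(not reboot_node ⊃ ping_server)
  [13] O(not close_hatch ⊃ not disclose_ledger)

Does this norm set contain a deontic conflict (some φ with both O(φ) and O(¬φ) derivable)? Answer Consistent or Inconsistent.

Consistent

Premise 5 is O(not halt_line ⊃ post_bond); even if O(post_bond) held, inferring O(not halt_line) would be affirming the consequent — invalid.
So O(not halt_line) is not derivable, and the apparent clash with O(halt_line) does not arise.
A world satisfying every obligation exists (e.g. certify_amendment=false, close_hatch=true, disclose_ledger=true, halt_line=true, notify_kin=false, ping_server=true, post_bond=true, purge_cache=false, reboot_node=false, serve_notice=false, sign_dataset=true, update_budget=true); no atom is both obligatory and forbidden, so the set is consistent.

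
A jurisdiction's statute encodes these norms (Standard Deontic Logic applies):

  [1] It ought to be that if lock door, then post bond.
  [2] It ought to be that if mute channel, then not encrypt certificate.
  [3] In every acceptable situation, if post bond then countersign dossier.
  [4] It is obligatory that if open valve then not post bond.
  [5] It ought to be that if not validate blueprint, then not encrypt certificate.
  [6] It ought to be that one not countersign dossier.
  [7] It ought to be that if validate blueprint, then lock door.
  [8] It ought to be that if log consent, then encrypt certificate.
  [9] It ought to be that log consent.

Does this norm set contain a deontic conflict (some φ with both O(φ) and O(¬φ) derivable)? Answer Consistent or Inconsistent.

From premise 6 we have O(¬countersign_dossier).
Premise 3, O(post_bond → countersign_dossier), contraposes to O(¬countersign_dossier → ¬post_bond); with O(¬countersign_dossier) we get O(¬post_bond).
Premise 1 is O(lock_door → post_bond); contrapositively O(¬post_bond → ¬lock_door). Since O(¬post_bond) holds, K gives O(¬lock_door).
Premise 7, O(validate_blueprint → lock_door), contraposes to O(¬lock_door → ¬validate_blueprint); with O(¬lock_door) we get O(¬validate_blueprint).
From O(¬validate_blueprint) and premise 5, O(¬validate_blueprint → ¬encrypt_certificate), we obtain O(¬encrypt_certificate).
Premise 8, O(log_consent → encrypt_certificate), contraposes to O(¬encrypt_certificate → ¬log_consent); with O(¬encrypt_certificate) we get O(¬log_consent).
But premise 9 directly asserts O(log_consent).
We now have both O(¬log_consent) and O(log_consent) — log_consent is simultaneously obligatory and forbidden, violating the D-axiom.

Inconsistent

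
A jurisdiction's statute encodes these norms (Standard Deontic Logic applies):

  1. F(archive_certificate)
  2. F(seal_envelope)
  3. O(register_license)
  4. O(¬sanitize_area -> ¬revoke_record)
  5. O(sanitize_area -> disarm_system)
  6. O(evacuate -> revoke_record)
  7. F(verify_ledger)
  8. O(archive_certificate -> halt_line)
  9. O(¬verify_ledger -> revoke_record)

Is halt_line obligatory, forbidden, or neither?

Neither

Premise 8 is O(archive_certificate -> halt_line), but O(archive_certificate) is not derivable from the premises, so it does not yield O(halt_line).
No premise or chain of K-axiom applications forces O(halt_line), and none forces O(¬halt_line). So halt_line is neither obligatory nor forbidden under these norms.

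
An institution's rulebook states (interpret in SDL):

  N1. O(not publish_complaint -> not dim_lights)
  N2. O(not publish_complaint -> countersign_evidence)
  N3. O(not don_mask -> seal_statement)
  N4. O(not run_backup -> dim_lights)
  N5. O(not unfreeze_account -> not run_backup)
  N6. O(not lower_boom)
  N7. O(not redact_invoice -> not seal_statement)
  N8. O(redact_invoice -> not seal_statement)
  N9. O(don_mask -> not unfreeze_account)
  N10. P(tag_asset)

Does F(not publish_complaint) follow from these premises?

Premises 8 and 7 cover both cases: O(redact_invoice -> not seal_statement) and O(not redact_invoice -> not seal_statement). Since redact_invoice ∨ not redact_invoice is a tautology, O(not seal_statement) follows.
Premise 3, O(not don_mask -> seal_statement), contraposes to O(not seal_statement -> don_mask); with O(not seal_statement) we get O(don_mask).
With premise 9, O(don_mask -> not unfreeze_account), the K-axiom yields O(not unfreeze_account).
Applying K to premise 5 (O(not unfreeze_account -> not run_backup)) and O(not unfreeze_account) yields O(not run_backup).
With premise 4, O(not run_backup -> dim_lights), the K-axiom yields O(dim_lights).
The contrapositive of premise 1 (O(not publish_complaint -> not dim_lights)) is O(dim_lights -> publish_complaint), and O(dim_lights) is already established, so O(publish_complaint).
Premises 2, 6, 10 do not contribute to this derivation.
So O(publish_complaint) holds, i.e. F(not publish_complaint). The claim follows.

Yes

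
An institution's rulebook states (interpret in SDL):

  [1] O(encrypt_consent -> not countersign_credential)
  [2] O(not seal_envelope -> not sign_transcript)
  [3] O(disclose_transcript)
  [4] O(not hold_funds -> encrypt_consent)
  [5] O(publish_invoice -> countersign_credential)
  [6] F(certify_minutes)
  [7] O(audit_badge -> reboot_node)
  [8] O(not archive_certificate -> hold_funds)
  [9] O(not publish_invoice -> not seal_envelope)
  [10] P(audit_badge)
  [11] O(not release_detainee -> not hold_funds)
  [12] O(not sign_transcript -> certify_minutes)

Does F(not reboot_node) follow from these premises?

No

Premise 7 is O(audit_badge -> reboot_node), but O(audit_badge) is not derivable from the premises (the permission P(audit_badge) asserts only not O(not audit_badge), not O(audit_badge)), so it does not yield O(reboot_node).
No other premise forces O(reboot_node). An ideal world satisfying every premise can still have not reboot_node true, so F(not reboot_node) is not derivable.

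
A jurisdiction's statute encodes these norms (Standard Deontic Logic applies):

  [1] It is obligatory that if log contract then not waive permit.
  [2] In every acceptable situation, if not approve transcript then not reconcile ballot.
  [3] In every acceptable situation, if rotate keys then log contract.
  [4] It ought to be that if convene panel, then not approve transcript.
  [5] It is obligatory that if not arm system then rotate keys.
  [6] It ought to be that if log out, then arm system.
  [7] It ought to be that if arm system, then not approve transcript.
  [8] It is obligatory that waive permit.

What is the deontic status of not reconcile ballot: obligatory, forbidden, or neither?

Obligatory

Premise 8 states O(waive_permit) outright.
Premise 1, O(log_contract → ¬waive_permit), contraposes to O(waive_permit → ¬log_contract); with O(waive_permit) we get O(¬log_contract).
The contrapositive of premise 3 (O(rotate_keys → log_contract)) is O(¬log_contract → ¬rotate_keys), and O(¬log_contract) is already established, so O(¬rotate_keys).
The contrapositive of premise 5 (O(¬arm_system → rotate_keys)) is O(¬rotate_keys → arm_system), and O(¬rotate_keys) is already established, so O(arm_system).
Applying K to premise 7 (O(arm_system → ¬approve_transcript)) and O(arm_system) yields O(¬approve_transcript).
Applying K to premise 2 (O(¬approve_transcript → ¬reconcile_ballot)) and O(¬approve_transcript) yields O(¬reconcile_ballot).
Premises 4, 6 do not contribute to this derivation.
Hence ¬reconcile_ballot is obligatory.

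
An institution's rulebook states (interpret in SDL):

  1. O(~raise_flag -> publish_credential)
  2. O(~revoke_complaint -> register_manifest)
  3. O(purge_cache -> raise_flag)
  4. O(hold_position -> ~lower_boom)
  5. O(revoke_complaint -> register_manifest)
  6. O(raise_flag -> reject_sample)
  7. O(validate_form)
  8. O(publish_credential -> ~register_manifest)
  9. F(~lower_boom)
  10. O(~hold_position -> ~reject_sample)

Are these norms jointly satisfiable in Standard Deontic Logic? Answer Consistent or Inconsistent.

Inconsistent

By case analysis on revoke_complaint: premise 5 gives O(revoke_complaint -> register_manifest) and premise 2 gives O(~revoke_complaint -> register_manifest), so O(register_manifest) either way.
Premise 8, O(publish_credential -> ~register_manifest), contraposes to O(register_manifest -> ~publish_credential); with O(register_manifest) we get O(~publish_credential).
The contrapositive of premise 1 (O(~raise_flag -> publish_credential)) is O(~publish_credential -> raise_flag), and O(~publish_credential) is already established, so O(raise_flag).
From O(raise_flag) and premise 6, O(raise_flag -> reject_sample), we obtain O(reject_sample).
Premise 10 is O(~hold_position -> ~reject_sample); contrapositively O(reject_sample -> hold_position). Since O(reject_sample) holds, K gives O(hold_position).
With premise 4, O(hold_position -> ~lower_boom), the K-axiom yields O(~lower_boom).
But premise 9, F(~lower_boom), means O(lower_boom).
We now have both O(~lower_boom) and O(lower_boom) — lower_boom is simultaneously obligatory and forbidden, violating the D-axiom.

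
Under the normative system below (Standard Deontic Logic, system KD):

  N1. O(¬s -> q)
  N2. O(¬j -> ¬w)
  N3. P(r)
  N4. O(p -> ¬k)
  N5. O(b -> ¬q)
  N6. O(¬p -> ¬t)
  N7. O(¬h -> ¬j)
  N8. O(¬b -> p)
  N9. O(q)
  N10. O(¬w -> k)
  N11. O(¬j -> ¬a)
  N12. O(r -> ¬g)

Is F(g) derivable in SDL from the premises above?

No

Premise 12 is O(r -> ¬g), but O(r) is not derivable from the premises (the permission P(r) asserts only ¬O(¬r), not O(r)), so it does not yield O(¬g).
No other premise forces O(¬g). An ideal world satisfying every premise can still have g true, so F(g) is not derivable.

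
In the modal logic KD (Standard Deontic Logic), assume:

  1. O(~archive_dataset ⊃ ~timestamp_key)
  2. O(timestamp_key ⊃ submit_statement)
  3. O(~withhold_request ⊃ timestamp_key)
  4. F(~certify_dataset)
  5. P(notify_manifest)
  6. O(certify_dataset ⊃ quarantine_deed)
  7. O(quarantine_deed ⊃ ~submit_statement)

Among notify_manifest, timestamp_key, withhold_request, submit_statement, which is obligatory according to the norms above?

Premise 4, F(~certify_dataset), is equivalent to O(certify_dataset).
Applying K to premise 6 (O(certify_dataset ⊃ quarantine_deed)) and O(certify_dataset) yields O(quarantine_deed).
With premise 7, O(quarantine_deed ⊃ ~submit_statement), the K-axiom yields O(~submit_statement).
Premise 2 is O(timestamp_key ⊃ submit_statement); contrapositively O(~submit_statement ⊃ ~timestamp_key). Since O(~submit_statement) holds, K gives O(~timestamp_key).
Premise 3 is O(~withhold_request ⊃ timestamp_key); contrapositively O(~timestamp_key ⊃ withhold_request). Since O(~timestamp_key) holds, K gives O(withhold_request).
So O(withhold_request) holds — withhold_request is obligatory. None of the other listed options is made obligatory by any chain of premises.

withhold_request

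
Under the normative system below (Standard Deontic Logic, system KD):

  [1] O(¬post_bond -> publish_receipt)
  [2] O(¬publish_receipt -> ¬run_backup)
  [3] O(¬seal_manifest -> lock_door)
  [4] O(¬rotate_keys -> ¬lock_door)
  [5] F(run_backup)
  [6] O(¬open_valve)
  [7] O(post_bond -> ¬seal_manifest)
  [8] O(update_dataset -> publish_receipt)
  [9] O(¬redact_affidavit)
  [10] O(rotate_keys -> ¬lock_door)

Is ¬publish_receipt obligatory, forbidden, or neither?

By case analysis on rotate_keys: premise 10 gives O(rotate_keys -> ¬lock_door) and premise 4 gives O(¬rotate_keys -> ¬lock_door), so O(¬lock_door) either way.
Premise 3, O(¬seal_manifest -> lock_door), contraposes to O(¬lock_door -> seal_manifest); with O(¬lock_door) we get O(seal_manifest).
Premise 7, O(post_bond -> ¬seal_manifest), contraposes to O(seal_manifest -> ¬post_bond); with O(seal_manifest) we get O(¬post_bond).
Premise 1 is O(¬post_bond -> publish_receipt); since O(¬post_bond), deontic closure gives O(publish_receipt).
Premises 2, 5, 6, 8, 9 do not contribute to this derivation.
Thus O(publish_receipt), which is F(¬publish_receipt): ¬publish_receipt is forbidden.

Forbidden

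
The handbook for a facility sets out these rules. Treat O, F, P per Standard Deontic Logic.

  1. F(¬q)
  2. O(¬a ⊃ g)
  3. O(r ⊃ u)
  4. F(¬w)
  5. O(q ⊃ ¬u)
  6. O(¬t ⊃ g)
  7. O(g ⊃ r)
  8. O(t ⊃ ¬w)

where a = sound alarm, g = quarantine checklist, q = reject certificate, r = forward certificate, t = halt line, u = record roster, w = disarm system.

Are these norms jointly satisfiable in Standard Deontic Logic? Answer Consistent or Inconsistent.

Inconsistent

F(¬w) at premise 4 means O(w).
Premise 8 is O(t ⊃ ¬w); contrapositively O(w ⊃ ¬t). Since O(w) holds, K gives O(¬t).
From O(¬t) and premise 6, O(¬t ⊃ g), we obtain O(g).
From O(g) and premise 7, O(g ⊃ r), we obtain O(r).
Applying K to premise 3 (O(r ⊃ u)) and O(r) yields O(u).
The contrapositive of premise 5 (O(q ⊃ ¬u)) is O(u ⊃ ¬q), and O(u) is already established, so O(¬q).
Yet premise 1 is F(¬q), i.e. O(q).
We now have both O(¬q) and O(q) — q is simultaneously obligatory and forbidden, violating the D-axiom.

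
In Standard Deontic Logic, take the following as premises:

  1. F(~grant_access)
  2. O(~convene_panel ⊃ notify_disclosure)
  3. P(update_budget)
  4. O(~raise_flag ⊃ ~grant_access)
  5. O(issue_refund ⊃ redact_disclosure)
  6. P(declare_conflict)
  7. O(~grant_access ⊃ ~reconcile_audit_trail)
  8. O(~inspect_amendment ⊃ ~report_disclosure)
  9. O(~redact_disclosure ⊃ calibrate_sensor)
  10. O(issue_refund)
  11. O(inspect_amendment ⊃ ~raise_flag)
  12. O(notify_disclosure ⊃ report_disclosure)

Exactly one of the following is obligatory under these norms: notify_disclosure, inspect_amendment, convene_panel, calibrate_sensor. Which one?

F(~grant_access) at premise 1 means O(grant_access).
The contrapositive of premise 4 (O(~raise_flag ⊃ ~grant_access)) is O(grant_access ⊃ raise_flag), and O(grant_access) is already established, so O(raise_flag).
Premise 11 is O(inspect_amendment ⊃ ~raise_flag); contrapositively O(raise_flag ⊃ ~inspect_amendment). Since O(raise_flag) holds, K gives O(~inspect_amendment).
With premise 8, O(~inspect_amendment ⊃ ~report_disclosure), the K-axiom yields O(~report_disclosure).
Premise 12 is O(notify_disclosure ⊃ report_disclosure); contrapositively O(~report_disclosure ⊃ ~notify_disclosure). Since O(~report_disclosure) holds, K gives O(~notify_disclosure).
Premise 2 is O(~convene_panel ⊃ notify_disclosure); contrapositively O(~notify_disclosure ⊃ convene_panel). Since O(~notify_disclosure) holds, K gives O(convene_panel).
So O(convene_panel) holds — convene_panel is obligatory. None of the other listed options is made obligatory by any chain of premises.

convene_panel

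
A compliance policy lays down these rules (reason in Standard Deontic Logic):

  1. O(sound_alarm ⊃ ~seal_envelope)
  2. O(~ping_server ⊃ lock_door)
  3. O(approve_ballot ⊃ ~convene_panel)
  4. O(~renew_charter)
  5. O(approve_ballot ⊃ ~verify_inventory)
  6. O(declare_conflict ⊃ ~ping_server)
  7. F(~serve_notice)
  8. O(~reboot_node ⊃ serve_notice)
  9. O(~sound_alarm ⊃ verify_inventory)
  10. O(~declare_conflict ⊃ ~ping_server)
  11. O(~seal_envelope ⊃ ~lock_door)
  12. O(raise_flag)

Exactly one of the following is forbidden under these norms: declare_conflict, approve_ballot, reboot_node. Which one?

Premises 10 and 6 cover both cases: O(~declare_conflict ⊃ ~ping_server) and O(declare_conflict ⊃ ~ping_server). Since ~declare_conflict ∨ declare_conflict is a tautology, O(~ping_server) follows.
Premise 2 is O(~ping_server ⊃ lock_door); since O(~ping_server), deontic closure gives O(lock_door).
The contrapositive of premise 11 (O(~seal_envelope ⊃ ~lock_door)) is O(lock_door ⊃ seal_envelope), and O(lock_door) is already established, so O(seal_envelope).
Premise 1 is O(sound_alarm ⊃ ~seal_envelope); contrapositively O(seal_envelope ⊃ ~sound_alarm). Since O(seal_envelope) holds, K gives O(~sound_alarm).
Premise 9 is O(~sound_alarm ⊃ verify_inventory); since O(~sound_alarm), deontic closure gives O(verify_inventory).
The contrapositive of premise 5 (O(approve_ballot ⊃ ~verify_inventory)) is O(verify_inventory ⊃ ~approve_ballot), and O(verify_inventory) is already established, so O(~approve_ballot).
So O(~approve_ballot) holds, i.e. approve_ballot is forbidden. None of the other listed options is forbidden under the premises.

approve_ballot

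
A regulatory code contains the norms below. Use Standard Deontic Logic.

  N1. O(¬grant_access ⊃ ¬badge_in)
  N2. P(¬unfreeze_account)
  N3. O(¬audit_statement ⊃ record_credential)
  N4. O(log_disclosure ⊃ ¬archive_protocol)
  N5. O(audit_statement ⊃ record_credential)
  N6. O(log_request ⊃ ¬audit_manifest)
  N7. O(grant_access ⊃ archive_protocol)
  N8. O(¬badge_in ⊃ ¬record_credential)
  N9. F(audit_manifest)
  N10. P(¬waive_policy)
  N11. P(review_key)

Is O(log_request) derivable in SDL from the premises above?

Premise 6 is O(log_request ⊃ ¬audit_manifest); even if O(¬audit_manifest) held, inferring O(log_request) would be affirming the consequent — invalid.
No other premise forces O(log_request). An ideal world satisfying every premise can still have log_request false, so O(log_request) is not derivable.

No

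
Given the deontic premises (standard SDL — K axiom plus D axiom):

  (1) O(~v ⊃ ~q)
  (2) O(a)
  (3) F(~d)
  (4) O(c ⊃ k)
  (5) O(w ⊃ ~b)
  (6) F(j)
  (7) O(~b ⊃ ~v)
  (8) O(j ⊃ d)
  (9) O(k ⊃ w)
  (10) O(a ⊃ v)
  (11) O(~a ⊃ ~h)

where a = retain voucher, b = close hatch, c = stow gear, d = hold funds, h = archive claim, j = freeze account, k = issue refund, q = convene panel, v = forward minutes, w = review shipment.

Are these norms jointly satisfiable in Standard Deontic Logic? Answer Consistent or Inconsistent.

Consistent

Premise 8 is O(j ⊃ d); even if O(d) held, inferring O(j) would be affirming the consequent — invalid.
So O(j) is not derivable, and the apparent clash with O(~j) does not arise.
A world satisfying every obligation exists (e.g. a=true, b=true, c=false, d=true, h=false, j=false, k=false, q=false, v=true, w=false); no atom is both obligatory and forbidden, so the set is consistent.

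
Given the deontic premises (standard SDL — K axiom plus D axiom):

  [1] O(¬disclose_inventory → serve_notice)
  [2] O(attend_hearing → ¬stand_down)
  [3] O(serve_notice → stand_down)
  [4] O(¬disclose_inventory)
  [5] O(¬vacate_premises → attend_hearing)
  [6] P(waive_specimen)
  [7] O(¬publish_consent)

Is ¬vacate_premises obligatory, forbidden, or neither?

Forbidden

Premise 4 gives O(¬disclose_inventory).
Applying K to premise 1 (O(¬disclose_inventory → serve_notice)) and O(¬disclose_inventory) yields O(serve_notice).
From O(serve_notice) and premise 3, O(serve_notice → stand_down), we obtain O(stand_down).
The contrapositive of premise 2 (O(attend_hearing → ¬stand_down)) is O(stand_down → ¬attend_hearing), and O(stand_down) is already established, so O(¬attend_hearing).
Premise 5, O(¬vacate_premises → attend_hearing), contraposes to O(¬attend_hearing → vacate_premises); with O(¬attend_hearing) we get O(vacate_premises).
Premises 6, 7 do not contribute to this derivation.
Thus O(vacate_premises), which is F(¬vacate_premises): ¬vacate_premises is forbidden.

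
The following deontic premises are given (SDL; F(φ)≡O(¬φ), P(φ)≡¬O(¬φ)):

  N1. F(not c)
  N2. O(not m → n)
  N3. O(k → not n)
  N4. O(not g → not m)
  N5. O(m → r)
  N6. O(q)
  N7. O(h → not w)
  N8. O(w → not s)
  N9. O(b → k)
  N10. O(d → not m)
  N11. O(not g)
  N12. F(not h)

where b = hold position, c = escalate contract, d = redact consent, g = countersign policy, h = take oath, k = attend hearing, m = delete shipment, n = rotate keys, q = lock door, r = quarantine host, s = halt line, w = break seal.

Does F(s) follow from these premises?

Premise 8 is O(w → not s), but O(w) is not derivable from the premises, so it does not yield O(not s).
No other premise forces O(not s). An ideal world satisfying every premise can still have s true, so F(s) is not derivable.

No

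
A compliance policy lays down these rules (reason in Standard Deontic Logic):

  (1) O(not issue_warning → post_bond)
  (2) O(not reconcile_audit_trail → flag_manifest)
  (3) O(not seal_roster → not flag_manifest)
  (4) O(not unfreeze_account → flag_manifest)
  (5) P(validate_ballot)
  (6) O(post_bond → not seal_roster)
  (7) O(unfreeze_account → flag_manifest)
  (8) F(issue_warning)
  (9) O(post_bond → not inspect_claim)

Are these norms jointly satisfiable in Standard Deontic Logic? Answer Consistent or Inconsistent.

Inconsistent

By case analysis on not unfreeze_account: premise 4 gives O(not unfreeze_account → flag_manifest) and premise 7 gives O(unfreeze_account → flag_manifest), so O(flag_manifest) either way.
Premise 3, O(not seal_roster → not flag_manifest), contraposes to O(flag_manifest → seal_roster); with O(flag_manifest) we get O(seal_roster).
Premise 6 is O(post_bond → not seal_roster); contrapositively O(seal_roster → not post_bond). Since O(seal_roster) holds, K gives O(not post_bond).
Premise 1, O(not issue_warning → post_bond), contraposes to O(not post_bond → issue_warning); with O(not post_bond) we get O(issue_warning).
However, F(issue_warning) at premise 8 amounts to O(not issue_warning).
We now have both O(issue_warning) and O(not issue_warning) — issue_warning is simultaneously obligatory and forbidden, violating the D-axiom.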